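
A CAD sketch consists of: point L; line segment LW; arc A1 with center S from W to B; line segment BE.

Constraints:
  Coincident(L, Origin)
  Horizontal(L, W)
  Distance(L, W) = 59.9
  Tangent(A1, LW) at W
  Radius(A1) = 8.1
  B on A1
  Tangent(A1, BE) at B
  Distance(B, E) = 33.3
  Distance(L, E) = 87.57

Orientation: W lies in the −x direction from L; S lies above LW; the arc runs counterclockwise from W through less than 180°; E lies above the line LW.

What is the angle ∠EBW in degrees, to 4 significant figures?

110.4°

Checks: |SB| = 8.100 ✓; ∠(SB, BE) = 90.00° ✓; |BE| = 33.30 ✓; |LE| = 87.57 ✓.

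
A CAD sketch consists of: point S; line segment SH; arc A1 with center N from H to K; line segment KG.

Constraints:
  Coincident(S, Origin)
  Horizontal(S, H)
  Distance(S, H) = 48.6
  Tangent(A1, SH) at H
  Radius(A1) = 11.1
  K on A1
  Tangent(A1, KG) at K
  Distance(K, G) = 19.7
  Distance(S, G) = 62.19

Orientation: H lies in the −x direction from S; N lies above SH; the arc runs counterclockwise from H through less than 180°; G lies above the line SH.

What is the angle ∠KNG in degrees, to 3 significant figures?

60.6°

Checks: |NK| = 11.10 ✓; ∠(NK, KG) = 90.00° ✓; |KG| = 19.70 ✓; |SG| = 62.19 ✓.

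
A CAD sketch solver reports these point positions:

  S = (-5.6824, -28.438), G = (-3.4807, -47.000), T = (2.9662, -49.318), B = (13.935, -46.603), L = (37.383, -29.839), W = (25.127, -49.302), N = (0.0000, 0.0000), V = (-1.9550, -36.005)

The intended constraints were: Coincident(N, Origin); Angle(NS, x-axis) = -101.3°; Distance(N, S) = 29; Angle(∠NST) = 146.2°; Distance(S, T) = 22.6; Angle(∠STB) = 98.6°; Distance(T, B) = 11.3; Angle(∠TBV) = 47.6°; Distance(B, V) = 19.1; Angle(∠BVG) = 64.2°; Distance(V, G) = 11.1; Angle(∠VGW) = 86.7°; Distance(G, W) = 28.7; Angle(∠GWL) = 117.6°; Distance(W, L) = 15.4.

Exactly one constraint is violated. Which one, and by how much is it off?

Distance(W, L) = 15.4 — off by 7.60.

N = (0.00, 0.00) ✓; NS at -101.3° ✓; |NS| = 29.00 ✓; ∠NST = 146.2° ✓; |ST| = 22.60 ✓; ∠STB = 98.60° ✓; |TB| = 11.30 ✓; ∠TBV = 47.60° ✓; |BV| = 19.10 ✓; ∠BVG = 64.20° ✓; |VG| = 11.10 ✓; ∠VGW = 86.70° ✓; |GW| = 28.70 ✓; ∠GWL = 117.6° ✓; |WL| = 23.00 ✗.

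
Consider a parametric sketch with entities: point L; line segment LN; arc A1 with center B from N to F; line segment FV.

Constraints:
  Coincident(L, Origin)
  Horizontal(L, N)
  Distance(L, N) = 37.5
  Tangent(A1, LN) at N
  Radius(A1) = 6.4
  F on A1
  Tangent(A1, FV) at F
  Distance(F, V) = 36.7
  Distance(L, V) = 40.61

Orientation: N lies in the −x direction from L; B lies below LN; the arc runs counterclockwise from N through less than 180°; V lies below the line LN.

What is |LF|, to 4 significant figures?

43.46

L is at the origin; L and N share the same y with |LN| = 37.5 and N on the −x side, so N = (-37.50, 0.000). A1 meets LN tangentially, so BN is at right angles to LN, so B = N + (0, -6.4) = (-37.50, -6.400). Since BF ⟂ FV (tangency), |BV| = √(6.4² + 36.7²) = 37.25 regardless of where F sits on A1. So V lies on both circle(L, 40.61) and circle(B, 37.25); the below-LN intersection is V = (-16.44, -37.13). F is the foot of the tangent from V: F = (-42.08, -10.87).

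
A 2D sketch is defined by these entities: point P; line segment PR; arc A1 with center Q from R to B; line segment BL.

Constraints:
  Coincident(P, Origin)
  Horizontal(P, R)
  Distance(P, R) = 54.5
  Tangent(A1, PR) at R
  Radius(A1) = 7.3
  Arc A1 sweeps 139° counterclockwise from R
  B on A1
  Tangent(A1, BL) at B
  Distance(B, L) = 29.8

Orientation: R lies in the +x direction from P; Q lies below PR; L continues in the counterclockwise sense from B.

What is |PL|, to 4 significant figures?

79.12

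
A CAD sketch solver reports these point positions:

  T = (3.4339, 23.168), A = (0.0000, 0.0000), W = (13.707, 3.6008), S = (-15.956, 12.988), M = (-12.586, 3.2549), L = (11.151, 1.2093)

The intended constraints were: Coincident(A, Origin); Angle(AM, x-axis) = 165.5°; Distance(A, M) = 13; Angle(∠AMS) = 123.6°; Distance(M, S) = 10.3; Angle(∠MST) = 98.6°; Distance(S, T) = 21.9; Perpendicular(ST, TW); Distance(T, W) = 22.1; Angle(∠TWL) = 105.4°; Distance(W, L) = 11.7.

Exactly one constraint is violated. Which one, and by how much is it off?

Distance(W, L) = 11.7 — off by 8.20.

A = (0.00, 0.00) ✓; AM at 165.5° ✓; |AM| = 13.00 ✓; ∠AMS = 123.6° ✓; |MS| = 10.30 ✓; ∠MST = 98.60° ✓; |ST| = 21.90 ✓; ∠(ST, TW) = 90.00° ✓; |TW| = 22.10 ✓; ∠TWL = 105.4° ✓; |WL| = 3.500 ✗.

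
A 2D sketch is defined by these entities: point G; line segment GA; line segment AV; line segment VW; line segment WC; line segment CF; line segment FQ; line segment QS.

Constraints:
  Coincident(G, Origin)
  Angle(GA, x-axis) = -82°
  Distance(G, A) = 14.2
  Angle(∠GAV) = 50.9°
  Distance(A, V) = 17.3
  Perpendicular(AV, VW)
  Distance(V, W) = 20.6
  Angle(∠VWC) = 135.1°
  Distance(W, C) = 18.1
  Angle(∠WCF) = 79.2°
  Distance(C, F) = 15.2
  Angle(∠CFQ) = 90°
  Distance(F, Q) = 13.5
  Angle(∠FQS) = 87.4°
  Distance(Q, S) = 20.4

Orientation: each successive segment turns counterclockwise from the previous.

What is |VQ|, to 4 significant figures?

16.72

∠WCF = 79.2° gives CF at -77.20° from the x-axis; with |CF| = 15.2, F = (-16.06, -2.820). ∠CFQ = 90.0° gives FQ at 12.80° from the x-axis; with |FQ| = 13.5, Q = (-2.895, 0.1710). Then |VQ| = |Q − V| = 16.72.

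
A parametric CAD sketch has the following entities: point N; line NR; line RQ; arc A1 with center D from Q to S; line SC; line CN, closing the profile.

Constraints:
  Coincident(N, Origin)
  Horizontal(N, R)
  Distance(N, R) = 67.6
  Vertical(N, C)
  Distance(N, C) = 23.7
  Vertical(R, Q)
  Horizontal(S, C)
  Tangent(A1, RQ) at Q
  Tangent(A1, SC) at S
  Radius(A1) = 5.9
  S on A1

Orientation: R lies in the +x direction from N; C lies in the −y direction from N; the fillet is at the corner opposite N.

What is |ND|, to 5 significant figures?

64.216

N and C share the same x with |NC| = 23.7 and C on the −y side, so C = (0.0000, -23.700). The virtual corner opposite N is at (67.600, -23.700). Since A1 is tangent to RQ there, DQ ⟂ RQ and A1 meets SC tangentially, so DS is at right angles to SC, with radius 5.9, so the center D sits 5.9 in from both sides at D = (61.700, -17.800). Then |ND| = |D − N| = 64.216.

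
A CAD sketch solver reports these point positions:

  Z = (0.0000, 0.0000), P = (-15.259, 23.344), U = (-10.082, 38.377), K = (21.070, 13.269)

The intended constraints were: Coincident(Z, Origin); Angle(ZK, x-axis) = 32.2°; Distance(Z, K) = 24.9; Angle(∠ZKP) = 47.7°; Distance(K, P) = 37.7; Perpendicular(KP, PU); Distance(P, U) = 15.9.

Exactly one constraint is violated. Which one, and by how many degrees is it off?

Perpendicular(KP, PU) — off by 3.50°.

Z = (0.00, 0.00) ✓; ZK at 32.20° ✓; |ZK| = 24.90 ✓; ∠ZKP = 47.70° ✓; |KP| = 37.70 ✓; ∠(KP, PU) = 93.50° ✗; |PU| = 15.90 ✓.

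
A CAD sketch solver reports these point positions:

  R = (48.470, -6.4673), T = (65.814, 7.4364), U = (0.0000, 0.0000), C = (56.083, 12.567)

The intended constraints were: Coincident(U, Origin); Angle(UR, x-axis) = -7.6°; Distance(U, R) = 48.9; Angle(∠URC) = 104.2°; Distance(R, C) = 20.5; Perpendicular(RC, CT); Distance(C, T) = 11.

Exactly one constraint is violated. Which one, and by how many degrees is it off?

Perpendicular(RC, CT) — off by 6.00°.

U = (0.00, 0.00) ✓; UR at -7.600° ✓; |UR| = 48.90 ✓; ∠URC = 104.2° ✓; |RC| = 20.50 ✓; ∠(RC, CT) = 96.00° ✗; |CT| = 11.00 ✓.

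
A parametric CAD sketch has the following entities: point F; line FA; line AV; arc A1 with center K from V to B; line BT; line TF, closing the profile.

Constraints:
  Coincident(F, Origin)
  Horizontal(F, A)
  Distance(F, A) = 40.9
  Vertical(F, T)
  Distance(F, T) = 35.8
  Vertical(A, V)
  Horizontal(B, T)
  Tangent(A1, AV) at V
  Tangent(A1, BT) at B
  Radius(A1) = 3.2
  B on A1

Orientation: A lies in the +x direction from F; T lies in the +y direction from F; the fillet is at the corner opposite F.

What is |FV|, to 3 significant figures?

52.3

The virtual corner opposite F is at (40.9, 35.8). Tangency of A1 to AV means the radius KV is perpendicular to AV and the tangent condition forces KB to be normal to BT, with radius 3.2, so the center K sits 3.2 in from both sides at K = (37.7, 32.6). That places the tangent points at V = (40.9, 32.6) on AV and B = (37.7, 35.8) on BT. Then |FV| = |V − F| = 52.3.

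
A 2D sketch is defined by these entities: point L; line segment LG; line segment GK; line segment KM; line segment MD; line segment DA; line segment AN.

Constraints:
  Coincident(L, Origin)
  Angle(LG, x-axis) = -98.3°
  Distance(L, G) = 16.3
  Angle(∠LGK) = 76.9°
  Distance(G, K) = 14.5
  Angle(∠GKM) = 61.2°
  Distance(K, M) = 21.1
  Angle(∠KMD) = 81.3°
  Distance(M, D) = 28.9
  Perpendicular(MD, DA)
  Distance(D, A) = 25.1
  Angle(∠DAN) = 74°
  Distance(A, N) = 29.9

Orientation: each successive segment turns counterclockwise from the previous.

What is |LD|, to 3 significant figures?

26.9

∠GKM = 61.2° gives KM at 124° from the x-axis; with |KM| = 21.1, M = (0.420, 2.66). ∠KMD = 81.3° gives MD at -138° from the x-axis; with |MD| = 28.9, D = (-21.0, -16.8). Then |LD| = |D − L| = 26.9.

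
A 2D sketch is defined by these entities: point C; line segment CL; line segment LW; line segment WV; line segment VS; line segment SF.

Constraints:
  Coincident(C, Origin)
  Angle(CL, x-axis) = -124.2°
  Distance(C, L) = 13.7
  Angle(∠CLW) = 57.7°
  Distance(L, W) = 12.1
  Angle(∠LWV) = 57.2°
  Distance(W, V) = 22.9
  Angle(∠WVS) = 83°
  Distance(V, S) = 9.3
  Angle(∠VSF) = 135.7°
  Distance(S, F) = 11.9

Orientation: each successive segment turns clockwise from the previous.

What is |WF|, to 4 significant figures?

20.82

∠WVS = 83.0° gives VS at -106.3° from the x-axis; with |VS| = 9.3, S = (7.463, -12.86). ∠VSF = 135.7° gives SF at -150.6° from the x-axis; with |SF| = 11.9, F = (-2.904, -18.70). Then |WF| = |F − W| = 20.82.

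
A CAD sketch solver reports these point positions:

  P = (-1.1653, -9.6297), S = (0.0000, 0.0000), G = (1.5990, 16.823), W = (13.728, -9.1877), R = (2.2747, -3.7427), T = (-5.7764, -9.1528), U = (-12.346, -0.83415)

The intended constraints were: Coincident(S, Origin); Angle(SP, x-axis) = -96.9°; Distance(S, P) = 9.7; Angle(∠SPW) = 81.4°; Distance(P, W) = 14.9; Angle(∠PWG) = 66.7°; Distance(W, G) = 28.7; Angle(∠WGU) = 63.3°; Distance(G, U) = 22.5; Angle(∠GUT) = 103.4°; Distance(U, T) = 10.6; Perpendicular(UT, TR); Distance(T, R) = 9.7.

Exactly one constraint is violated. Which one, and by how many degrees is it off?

Perpendicular(UT, TR) — off by 4.40°.

S = (0.00, 0.00) ✓; SP at -96.90° ✓; |SP| = 9.700 ✓; ∠SPW = 81.40° ✓; |PW| = 14.90 ✓; ∠PWG = 66.70° ✓; |WG| = 28.70 ✓; ∠WGU = 63.30° ✓; |GU| = 22.50 ✓; ∠GUT = 103.4° ✓; |UT| = 10.60 ✓; ∠(UT, TR) = 85.60° ✗; |TR| = 9.700 ✓.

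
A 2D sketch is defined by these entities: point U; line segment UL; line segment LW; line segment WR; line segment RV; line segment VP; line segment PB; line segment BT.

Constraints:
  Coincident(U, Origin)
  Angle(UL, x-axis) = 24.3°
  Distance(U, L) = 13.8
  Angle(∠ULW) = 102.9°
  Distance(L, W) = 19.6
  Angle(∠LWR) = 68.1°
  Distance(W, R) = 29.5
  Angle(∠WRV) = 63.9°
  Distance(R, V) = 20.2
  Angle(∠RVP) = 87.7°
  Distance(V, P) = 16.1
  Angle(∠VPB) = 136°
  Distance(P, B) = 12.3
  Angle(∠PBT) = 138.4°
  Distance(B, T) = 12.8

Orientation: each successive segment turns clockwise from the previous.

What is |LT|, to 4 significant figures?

31.13

∠VPB = 136.0° gives PB at -57.10° from the x-axis; with |PB| = 12.3, B = (22.12, -11.85). ∠PBT = 138.4° gives BT at -98.70° from the x-axis; with |BT| = 12.8, T = (20.18, -24.50). Then |LT| = |T − L| = 31.13.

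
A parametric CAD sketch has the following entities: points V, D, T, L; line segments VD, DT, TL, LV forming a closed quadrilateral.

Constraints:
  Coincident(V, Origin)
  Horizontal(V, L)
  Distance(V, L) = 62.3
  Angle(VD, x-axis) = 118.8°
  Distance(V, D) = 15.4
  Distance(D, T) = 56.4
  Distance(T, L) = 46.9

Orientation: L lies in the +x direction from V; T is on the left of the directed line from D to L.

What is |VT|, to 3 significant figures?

58.8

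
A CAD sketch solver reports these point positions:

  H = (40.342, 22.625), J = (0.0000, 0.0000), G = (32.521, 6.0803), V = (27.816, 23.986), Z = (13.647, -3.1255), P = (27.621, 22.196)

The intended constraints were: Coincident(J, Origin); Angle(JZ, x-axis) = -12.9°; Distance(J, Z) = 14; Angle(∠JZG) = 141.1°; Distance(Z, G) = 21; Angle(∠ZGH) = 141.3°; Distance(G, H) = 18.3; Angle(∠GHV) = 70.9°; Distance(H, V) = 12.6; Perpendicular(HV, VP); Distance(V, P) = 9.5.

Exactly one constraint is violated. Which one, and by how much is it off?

Distance(V, P) = 9.5 — off by 7.70.

J = (0.00, 0.00) ✓; JZ at -12.90° ✓; |JZ| = 14.00 ✓; ∠JZG = 141.1° ✓; |ZG| = 21.00 ✓; ∠ZGH = 141.3° ✓; |GH| = 18.30 ✓; ∠GHV = 70.90° ✓; |HV| = 12.60 ✓; ∠(HV, VP) = 89.98° ✓; |VP| = 1.801 ✗.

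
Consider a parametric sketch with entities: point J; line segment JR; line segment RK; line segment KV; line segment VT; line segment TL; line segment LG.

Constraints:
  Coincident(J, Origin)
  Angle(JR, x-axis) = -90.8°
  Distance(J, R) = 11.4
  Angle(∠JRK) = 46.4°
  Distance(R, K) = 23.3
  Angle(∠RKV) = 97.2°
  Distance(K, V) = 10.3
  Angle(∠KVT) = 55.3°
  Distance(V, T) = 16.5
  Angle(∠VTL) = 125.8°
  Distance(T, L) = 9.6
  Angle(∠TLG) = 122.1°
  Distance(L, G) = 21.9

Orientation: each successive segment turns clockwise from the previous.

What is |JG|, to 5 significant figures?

34.112

J is at the origin; JR runs at -90.8° with length 11.4, so R = (-0.15917, -11.399). ∠JRK = 46.4° gives RK at 135.60° from the x-axis; with |RK| = 23.3, K = (-16.806, 4.9033). ∠RKV = 97.2° gives KV at 52.800° from the x-axis; with |KV| = 10.3, V = (-10.579, 13.108). ∠KVT = 55.3° gives VT at -71.900° from the x-axis; with |VT| = 16.5, T = (-5.4529, -2.5760). ∠VTL = 125.8° gives TL at -126.10° from the x-axis; with |TL| = 9.6, L = (-11.109, -10.333). ∠TLG = 122.1° gives LG at 176.00° from the x-axis; with |LG| = 21.9, G = (-32.956, -8.8050). Then |JG| = |G − J| = 34.112.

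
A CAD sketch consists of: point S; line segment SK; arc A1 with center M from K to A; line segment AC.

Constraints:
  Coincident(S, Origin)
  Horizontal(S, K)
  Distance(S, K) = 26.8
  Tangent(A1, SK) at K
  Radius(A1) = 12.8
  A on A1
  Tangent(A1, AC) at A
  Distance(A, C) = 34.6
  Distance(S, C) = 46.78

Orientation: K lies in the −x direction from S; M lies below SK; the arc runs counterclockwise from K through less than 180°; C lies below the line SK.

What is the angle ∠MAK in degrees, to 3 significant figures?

21.4°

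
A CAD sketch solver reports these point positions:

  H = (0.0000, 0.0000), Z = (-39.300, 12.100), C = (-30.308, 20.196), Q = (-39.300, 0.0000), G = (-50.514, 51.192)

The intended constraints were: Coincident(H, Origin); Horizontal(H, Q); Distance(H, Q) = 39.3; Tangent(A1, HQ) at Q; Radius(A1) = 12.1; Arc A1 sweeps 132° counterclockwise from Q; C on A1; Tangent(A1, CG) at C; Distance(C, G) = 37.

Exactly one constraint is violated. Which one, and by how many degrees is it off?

Tangent(A1, CG) at C — off by 8.90°.

H = (0.00, 0.00) ✓; H.y = 0.00, Q.y = 0.00 ✓; |HQ| = 39.30 ✓; ∠(ZQ, QH) = 90.00° ✓; |ZQ| = 12.10 ✓; bearing(Z→C) − bearing(Z→Q) = 132.0° ✓; |ZC| = 12.10 ✓; ∠(ZC, CG) = 98.90° ✗; |CG| = 37.00 ✓.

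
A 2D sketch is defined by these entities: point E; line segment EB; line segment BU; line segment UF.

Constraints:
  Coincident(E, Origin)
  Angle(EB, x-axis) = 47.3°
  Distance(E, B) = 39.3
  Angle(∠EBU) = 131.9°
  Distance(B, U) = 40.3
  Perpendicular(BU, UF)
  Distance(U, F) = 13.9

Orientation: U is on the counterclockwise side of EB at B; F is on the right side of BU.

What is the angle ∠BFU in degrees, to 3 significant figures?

71.0°

E is at the origin; EB runs at 47.3° with length 39.3, so B = 39.3·(cos 47.3°, sin 47.3°) = (26.7, 28.9). ∠EBU = 131.9°, so BU runs at 47.3° + (180° − 131.9°) = 95.4° from the x-axis; with |BU| = 40.3, U = B + 40.3·(cos 95.4°, sin 95.4°) = (22.9, 69.0). BU ⟂ UF; with |UF| = 13.9 on the right of BU, F = U + 13.9·(0.996, 0.0941) = (36.7, 70.3). Then cos ∠BFU = FB·FU / (|FB||FU|), giving 71.0°.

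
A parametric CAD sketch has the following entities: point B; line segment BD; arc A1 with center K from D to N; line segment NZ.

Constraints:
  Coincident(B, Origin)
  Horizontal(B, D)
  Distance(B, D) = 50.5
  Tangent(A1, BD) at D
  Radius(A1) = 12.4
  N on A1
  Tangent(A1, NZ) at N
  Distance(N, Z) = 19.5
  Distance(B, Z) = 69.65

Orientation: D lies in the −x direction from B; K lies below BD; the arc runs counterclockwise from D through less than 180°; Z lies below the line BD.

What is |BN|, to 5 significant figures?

64.257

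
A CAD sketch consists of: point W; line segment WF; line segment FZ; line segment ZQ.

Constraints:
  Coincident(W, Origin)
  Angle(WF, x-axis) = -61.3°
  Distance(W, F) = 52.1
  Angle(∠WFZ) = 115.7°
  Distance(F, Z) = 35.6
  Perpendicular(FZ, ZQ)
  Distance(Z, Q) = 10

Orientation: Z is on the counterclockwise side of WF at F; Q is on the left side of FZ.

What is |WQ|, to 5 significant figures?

68.931

∠WFZ = 115.7°, so FZ runs at -61.3° + (180° − 115.7°) = 3.0000° from the x-axis; with |FZ| = 35.6, Z = F + 35.6·(cos 3.0000°, sin 3.0000°) = (60.571, -43.836). FZ is perpendicular to ZQ; with |ZQ| = 10.0 on the left of FZ, Q = Z + 10.0·(-0.052336, 0.99863) = (60.047, -33.850). Then |WQ| = |Q − W| = 68.931.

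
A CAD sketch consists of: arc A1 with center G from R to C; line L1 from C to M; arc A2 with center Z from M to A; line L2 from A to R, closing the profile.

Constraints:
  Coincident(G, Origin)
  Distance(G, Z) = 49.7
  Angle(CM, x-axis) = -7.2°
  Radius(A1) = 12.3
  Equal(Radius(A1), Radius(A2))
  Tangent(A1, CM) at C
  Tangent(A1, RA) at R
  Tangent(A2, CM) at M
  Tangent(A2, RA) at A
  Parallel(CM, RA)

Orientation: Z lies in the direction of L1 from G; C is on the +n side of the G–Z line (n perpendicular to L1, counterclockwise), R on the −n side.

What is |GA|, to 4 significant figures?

51.20

The slot axis is L1's direction at -7.2°, so u = (cos -7.2°, sin -7.2°) = (0.9921, -0.1253) and n = (−sin -7.2°, cos -7.2°) = (0.1253, 0.9921). G is at the origin and Z lies 49.7 along u from G, so Z = 49.7·u = (49.31, -6.229). Tangency of A1 to both parallel lines with radius 12.3 puts C and R at G ± 12.3·n: C = (1.542, 12.20), R = (-1.542, -12.20). Equal radii place M and A the same way about Z: M = Z + 12.3·n = (50.85, 5.974), A = Z − 12.3·n = (47.77, -18.43). Then |GA| = |A − G| = 51.20.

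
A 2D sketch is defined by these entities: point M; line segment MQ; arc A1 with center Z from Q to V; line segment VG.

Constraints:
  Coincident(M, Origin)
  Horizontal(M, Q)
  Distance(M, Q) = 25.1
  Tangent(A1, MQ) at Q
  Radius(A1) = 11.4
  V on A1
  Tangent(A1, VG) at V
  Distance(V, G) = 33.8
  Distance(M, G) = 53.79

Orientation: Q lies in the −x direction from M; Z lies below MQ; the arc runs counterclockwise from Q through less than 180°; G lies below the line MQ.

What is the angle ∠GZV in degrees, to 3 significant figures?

71.4°

Checks: |ZV| = 11.40 ✓; ∠(ZV, VG) = 90.00° ✓; |VG| = 33.80 ✓; |MG| = 53.79 ✓.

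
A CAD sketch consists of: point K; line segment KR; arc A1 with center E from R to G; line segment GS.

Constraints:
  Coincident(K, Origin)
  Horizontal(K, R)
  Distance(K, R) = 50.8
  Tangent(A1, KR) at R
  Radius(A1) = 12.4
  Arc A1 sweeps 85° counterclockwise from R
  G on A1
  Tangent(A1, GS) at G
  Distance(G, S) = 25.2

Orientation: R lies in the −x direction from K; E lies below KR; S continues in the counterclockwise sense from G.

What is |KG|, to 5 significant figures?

64.159

K is at the origin; K and R share the same y with |KR| = 50.8 and R on the −x side, so R = (-50.800, 0.0000). A1 meets KR tangentially, so ER is at right angles to KR, so E = R + (0, -12.4) = (-50.800, -12.400). On A1, R sits at bearing 90° from E; an 85° counterclockwise sweep puts G at bearing 175°, so G = E + 12.4·(cos 175°, sin 175°) = (-63.153, -11.319). Then |KG| = |G − K| = 64.159.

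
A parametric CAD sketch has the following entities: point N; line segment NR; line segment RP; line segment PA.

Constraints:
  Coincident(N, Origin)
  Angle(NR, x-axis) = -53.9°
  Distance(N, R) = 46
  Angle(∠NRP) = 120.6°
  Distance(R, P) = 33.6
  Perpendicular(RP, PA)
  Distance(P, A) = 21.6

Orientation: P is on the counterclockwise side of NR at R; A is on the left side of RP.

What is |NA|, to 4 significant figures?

59.79

N is at the origin; NR runs at -53.9° with length 46.0, so R = 46.0·(cos -53.9°, sin -53.9°) = (27.10, -37.17). ∠NRP = 120.6°, so RP runs at -53.9° + (180° − 120.6°) = 5.500° from the x-axis; with |RP| = 33.6, P = R + 33.6·(cos 5.500°, sin 5.500°) = (60.55, -33.95). RP ⟂ PA; with |PA| = 21.6 on the left of RP, A = P + 21.6·(-0.09585, 0.9954) = (58.48, -12.45). Then |NA| = |A − N| = 59.79.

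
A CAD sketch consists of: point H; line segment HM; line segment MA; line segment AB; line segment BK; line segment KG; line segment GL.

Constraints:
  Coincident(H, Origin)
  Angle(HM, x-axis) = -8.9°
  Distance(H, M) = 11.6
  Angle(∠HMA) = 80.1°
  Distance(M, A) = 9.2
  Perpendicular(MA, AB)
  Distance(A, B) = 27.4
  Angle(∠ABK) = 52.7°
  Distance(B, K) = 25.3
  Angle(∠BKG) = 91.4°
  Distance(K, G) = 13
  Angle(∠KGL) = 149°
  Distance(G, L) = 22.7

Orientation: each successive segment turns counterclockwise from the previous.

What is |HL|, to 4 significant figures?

24.42

H is at the origin; HM runs at -8.9° with length 11.6, so M = (11.46, -1.795). ∠HMA = 80.1° gives MA at 91.00° from the x-axis; with |MA| = 9.2, A = (11.30, 7.404). The perpendicularity gives AB at right angles to MA, so AB runs at -179.0°; with |AB| = 27.4, B = (-16.10, 6.926). ∠ABK = 52.7° gives BK at -51.70° from the x-axis; with |BK| = 25.3, K = (-0.4156, -12.93). ∠BKG = 91.4° gives KG at 36.90° from the x-axis; with |KG| = 13.0, G = (9.980, -5.124). ∠KGL = 149.0° gives GL at 67.90° from the x-axis; with |GL| = 22.7, L = (18.52, 15.91). Then |HL| = |L − H| = 24.42.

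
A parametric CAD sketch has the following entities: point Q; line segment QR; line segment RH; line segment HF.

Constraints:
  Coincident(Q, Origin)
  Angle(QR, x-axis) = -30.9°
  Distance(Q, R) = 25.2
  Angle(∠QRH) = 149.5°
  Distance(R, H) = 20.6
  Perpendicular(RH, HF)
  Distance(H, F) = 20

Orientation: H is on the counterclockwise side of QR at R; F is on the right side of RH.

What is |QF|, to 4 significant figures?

53.53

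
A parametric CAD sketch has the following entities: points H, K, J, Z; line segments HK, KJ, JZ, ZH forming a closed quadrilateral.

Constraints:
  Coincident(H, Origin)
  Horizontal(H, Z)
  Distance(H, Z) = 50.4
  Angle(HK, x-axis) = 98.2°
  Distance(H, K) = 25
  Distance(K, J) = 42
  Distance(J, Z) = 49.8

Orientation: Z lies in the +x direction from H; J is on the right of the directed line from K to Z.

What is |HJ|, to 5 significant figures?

17.020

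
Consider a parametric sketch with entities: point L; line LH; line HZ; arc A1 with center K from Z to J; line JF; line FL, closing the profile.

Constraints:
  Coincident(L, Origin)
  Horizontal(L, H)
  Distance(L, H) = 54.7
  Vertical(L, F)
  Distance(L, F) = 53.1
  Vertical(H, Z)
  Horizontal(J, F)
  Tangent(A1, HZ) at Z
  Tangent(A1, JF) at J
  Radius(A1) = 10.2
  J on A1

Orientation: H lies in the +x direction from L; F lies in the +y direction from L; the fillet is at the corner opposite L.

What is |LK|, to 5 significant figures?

61.811

LF is vertical with |LF| = 53.1 and F on the +y side, so F = (0.0000, 53.100). The virtual corner opposite L is at (54.700, 53.100). Since A1 is tangent to HZ there, KZ ⟂ HZ and the tangent condition forces KJ to be normal to JF, with radius 10.2, so the center K sits 10.2 in from both sides at K = (44.500, 42.900). Then |LK| = |K − L| = 61.811.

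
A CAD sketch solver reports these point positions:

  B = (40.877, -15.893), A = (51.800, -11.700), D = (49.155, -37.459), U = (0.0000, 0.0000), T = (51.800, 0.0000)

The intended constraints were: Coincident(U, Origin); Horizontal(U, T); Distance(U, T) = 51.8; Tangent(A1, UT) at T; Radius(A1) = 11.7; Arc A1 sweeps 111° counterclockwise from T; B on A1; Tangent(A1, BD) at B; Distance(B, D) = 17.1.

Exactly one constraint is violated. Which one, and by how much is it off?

Distance(B, D) = 17.1 — off by 6.00.

U = (0.00, 0.00) ✓; U.y = 0.00, T.y = 0.00 ✓; |UT| = 51.80 ✓; ∠(AT, TU) = 90.00° ✓; |AT| = 11.70 ✓; bearing(A→B) − bearing(A→T) = 111.0° ✓; |AB| = 11.70 ✓; ∠(AB, BD) = 90.00° ✓; |BD| = 23.10 ✗.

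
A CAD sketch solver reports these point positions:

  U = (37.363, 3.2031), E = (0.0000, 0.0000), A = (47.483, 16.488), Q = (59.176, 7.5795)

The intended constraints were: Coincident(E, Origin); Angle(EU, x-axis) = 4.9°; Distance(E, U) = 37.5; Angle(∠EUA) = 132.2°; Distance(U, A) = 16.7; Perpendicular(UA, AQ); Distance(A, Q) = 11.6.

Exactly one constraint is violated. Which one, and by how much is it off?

Distance(A, Q) = 11.6 — off by 3.10.

E = (0.00, 0.00) ✓; EU at 4.900° ✓; |EU| = 37.50 ✓; ∠EUA = 132.2° ✓; |UA| = 16.70 ✓; ∠(UA, AQ) = 90.00° ✓; |AQ| = 14.70 ✗.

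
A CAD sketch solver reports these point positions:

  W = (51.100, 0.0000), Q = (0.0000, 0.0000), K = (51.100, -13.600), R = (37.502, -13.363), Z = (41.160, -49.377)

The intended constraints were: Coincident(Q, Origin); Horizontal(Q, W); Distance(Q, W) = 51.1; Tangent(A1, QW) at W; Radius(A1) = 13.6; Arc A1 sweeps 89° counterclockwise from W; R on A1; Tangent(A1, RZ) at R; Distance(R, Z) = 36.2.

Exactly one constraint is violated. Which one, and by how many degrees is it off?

Tangent(A1, RZ) at R — off by 6.80°.

Q = (0.00, 0.00) ✓; Q.y = 0.00, W.y = 0.00 ✓; |QW| = 51.10 ✓; ∠(KW, WQ) = 90.00° ✓; |KW| = 13.60 ✓; bearing(K→R) − bearing(K→W) = 89.00° ✓; |KR| = 13.60 ✓; ∠(KR, RZ) = 83.20° ✗; |RZ| = 36.20 ✓.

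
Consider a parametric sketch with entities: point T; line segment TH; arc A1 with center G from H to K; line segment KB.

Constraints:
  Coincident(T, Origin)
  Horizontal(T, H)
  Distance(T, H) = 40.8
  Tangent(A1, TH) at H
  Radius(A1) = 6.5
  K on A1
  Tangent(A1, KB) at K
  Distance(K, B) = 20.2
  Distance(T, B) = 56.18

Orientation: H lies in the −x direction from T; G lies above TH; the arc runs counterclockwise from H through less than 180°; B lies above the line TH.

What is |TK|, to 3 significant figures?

37.7

Checks: |GK| = 6.500 ✓; ∠(GK, KB) = 90.00° ✓; |KB| = 20.20 ✓; |TB| = 56.18 ✓.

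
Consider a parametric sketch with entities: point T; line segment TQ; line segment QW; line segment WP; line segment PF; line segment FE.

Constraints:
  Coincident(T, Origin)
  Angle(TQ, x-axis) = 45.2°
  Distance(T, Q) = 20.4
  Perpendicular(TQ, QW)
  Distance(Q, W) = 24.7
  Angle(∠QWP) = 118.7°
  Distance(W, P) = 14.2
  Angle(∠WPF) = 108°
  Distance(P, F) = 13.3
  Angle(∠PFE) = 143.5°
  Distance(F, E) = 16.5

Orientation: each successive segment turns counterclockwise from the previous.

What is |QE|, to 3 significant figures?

25.8

∠WPF = 108.0° gives PF at -91.5° from the x-axis; with |PF| = 13.3, F = (-17.1, 14.6). ∠PFE = 143.5° gives FE at -55.0° from the x-axis; with |FE| = 16.5, E = (-7.65, 1.04). Then |QE| = |E − Q| = 25.8.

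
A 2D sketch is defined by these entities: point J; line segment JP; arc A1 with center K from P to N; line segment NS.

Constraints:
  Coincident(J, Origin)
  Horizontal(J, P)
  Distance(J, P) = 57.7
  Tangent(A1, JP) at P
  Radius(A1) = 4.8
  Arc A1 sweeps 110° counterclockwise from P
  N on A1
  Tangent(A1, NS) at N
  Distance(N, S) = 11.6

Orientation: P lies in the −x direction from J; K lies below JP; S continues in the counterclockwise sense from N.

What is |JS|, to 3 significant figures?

60.8

On A1, P sits at bearing 90° from K; a 110° counterclockwise sweep puts N at bearing 200°, so N = K + 4.8·(cos 200°, sin 200°) = (-62.2, -6.44). The tangent condition forces KN to be normal to NS, so NS runs along (−sin 200°, cos 200°); with |NS| = 11.6, S = (-58.2, -17.3). Then |JS| = |S − J| = 60.8.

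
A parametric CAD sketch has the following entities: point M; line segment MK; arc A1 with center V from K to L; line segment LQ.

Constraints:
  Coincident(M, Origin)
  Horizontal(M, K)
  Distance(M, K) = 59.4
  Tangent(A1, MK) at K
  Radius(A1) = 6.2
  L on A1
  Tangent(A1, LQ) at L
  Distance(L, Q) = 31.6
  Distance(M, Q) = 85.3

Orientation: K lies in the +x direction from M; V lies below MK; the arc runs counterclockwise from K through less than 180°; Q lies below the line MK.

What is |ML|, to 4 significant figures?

56.41

Checks: |VL| = 6.200 ✓; ∠(VL, LQ) = 90.00° ✓; |LQ| = 31.60 ✓; |MQ| = 85.30 ✓.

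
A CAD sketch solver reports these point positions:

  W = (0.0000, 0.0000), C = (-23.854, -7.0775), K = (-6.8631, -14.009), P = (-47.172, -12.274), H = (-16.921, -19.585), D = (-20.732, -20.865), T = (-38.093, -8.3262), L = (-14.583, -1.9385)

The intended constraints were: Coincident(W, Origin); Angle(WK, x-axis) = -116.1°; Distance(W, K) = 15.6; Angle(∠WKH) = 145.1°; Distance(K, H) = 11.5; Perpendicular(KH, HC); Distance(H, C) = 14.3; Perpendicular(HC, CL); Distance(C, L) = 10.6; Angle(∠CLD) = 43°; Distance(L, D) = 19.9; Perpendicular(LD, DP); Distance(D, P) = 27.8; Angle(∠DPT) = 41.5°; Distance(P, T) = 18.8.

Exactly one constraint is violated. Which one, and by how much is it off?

Distance(P, T) = 18.8 — off by 8.90.

W = (0.00, 0.00) ✓; WK at -116.1° ✓; |WK| = 15.60 ✓; ∠WKH = 145.1° ✓; |KH| = 11.50 ✓; ∠(KH, HC) = 90.00° ✓; |HC| = 14.30 ✓; ∠(HC, CL) = 90.00° ✓; |CL| = 10.60 ✓; ∠CLD = 43.00° ✓; |LD| = 19.90 ✓; ∠(LD, DP) = 90.00° ✓; |DP| = 27.80 ✓; ∠DPT = 41.50° ✓; |PT| = 9.900 ✗.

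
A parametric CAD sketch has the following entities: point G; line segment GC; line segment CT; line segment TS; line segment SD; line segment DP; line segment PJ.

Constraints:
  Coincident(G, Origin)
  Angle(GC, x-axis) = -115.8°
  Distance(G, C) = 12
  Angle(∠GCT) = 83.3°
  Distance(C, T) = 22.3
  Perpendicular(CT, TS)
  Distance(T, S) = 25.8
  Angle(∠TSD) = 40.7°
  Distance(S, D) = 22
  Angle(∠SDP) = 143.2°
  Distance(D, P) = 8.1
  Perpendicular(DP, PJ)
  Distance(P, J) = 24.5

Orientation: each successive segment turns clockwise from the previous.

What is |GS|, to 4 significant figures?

25.09

∠GCT = 83.3° gives CT at 147.5° from the x-axis; with |CT| = 22.3, T = (-24.03, 1.178). The perpendicularity gives TS at right angles to CT, so TS runs at 57.50°; with |TS| = 25.8, S = (-10.17, 22.94). Then |GS| = |S − G| = 25.09.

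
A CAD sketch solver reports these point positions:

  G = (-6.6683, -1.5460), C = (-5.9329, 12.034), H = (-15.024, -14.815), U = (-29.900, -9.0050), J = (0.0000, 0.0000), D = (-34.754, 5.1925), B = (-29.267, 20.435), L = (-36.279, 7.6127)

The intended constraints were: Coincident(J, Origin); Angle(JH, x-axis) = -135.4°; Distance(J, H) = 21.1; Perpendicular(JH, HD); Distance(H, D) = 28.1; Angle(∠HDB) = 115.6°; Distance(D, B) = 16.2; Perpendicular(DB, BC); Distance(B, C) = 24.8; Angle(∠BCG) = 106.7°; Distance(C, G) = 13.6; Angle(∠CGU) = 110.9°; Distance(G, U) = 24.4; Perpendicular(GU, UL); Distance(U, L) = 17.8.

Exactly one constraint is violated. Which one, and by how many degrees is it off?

Perpendicular(GU, UL) — off by 3.20°.

J = (0.00, 0.00) ✓; JH at -135.4° ✓; |JH| = 21.10 ✓; ∠(JH, HD) = 90.00° ✓; |HD| = 28.10 ✓; ∠HDB = 115.6° ✓; |DB| = 16.20 ✓; ∠(DB, BC) = 90.00° ✓; |BC| = 24.80 ✓; ∠BCG = 106.7° ✓; |CG| = 13.60 ✓; ∠CGU = 110.9° ✓; |GU| = 24.40 ✓; ∠(GU, UL) = 86.80° ✗; |UL| = 17.80 ✓.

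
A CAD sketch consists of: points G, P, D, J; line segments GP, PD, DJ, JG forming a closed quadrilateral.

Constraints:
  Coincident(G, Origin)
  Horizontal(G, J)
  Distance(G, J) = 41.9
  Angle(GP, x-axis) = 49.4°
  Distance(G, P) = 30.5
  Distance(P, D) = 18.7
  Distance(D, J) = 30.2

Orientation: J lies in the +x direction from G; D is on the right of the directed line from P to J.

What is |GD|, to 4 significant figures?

13.71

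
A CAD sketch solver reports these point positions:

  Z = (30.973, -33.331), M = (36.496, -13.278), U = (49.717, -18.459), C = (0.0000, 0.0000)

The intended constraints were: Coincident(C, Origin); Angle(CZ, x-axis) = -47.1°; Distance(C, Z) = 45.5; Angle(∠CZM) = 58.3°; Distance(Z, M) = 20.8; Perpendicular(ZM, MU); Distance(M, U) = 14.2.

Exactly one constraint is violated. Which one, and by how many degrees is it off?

Perpendicular(ZM, MU) — off by 6.00°.

C = (0.00, 0.00) ✓; CZ at -47.10° ✓; |CZ| = 45.50 ✓; ∠CZM = 58.30° ✓; |ZM| = 20.80 ✓; ∠(ZM, MU) = 96.00° ✗; |MU| = 14.20 ✓.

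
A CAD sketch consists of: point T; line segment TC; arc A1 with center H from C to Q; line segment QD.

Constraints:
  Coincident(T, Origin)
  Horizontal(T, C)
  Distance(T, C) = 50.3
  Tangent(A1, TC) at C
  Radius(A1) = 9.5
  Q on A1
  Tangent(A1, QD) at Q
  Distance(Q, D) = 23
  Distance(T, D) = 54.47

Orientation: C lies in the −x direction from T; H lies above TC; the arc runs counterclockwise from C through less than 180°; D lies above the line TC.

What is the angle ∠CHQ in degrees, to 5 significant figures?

95.605°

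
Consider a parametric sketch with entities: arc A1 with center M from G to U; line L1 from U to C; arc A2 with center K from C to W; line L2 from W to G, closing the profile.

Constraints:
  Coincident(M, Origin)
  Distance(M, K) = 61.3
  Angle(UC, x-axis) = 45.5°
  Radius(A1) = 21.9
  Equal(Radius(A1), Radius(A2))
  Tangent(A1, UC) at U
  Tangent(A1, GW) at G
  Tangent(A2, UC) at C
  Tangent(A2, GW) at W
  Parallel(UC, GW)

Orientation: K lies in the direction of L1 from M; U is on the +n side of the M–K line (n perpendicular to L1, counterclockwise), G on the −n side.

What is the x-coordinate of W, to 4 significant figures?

58.59

The slot axis is L1's direction at 45.5°, so u = (cos 45.5°, sin 45.5°) = (0.7009, 0.7133) and n = (−sin 45.5°, cos 45.5°) = (-0.7133, 0.7009). M is at the origin and K lies 61.3 along u from M, so K = 61.3·u = (42.97, 43.72). Tangency of A1 to both parallel lines with radius 21.9 puts U and G at M ± 21.9·n: U = (-15.62, 15.35), G = (15.62, -15.35). Equal radii place C and W the same way about K: C = K + 21.9·n = (27.35, 59.07), W = K − 21.9·n = (58.59, 28.37). So W.x = 58.59.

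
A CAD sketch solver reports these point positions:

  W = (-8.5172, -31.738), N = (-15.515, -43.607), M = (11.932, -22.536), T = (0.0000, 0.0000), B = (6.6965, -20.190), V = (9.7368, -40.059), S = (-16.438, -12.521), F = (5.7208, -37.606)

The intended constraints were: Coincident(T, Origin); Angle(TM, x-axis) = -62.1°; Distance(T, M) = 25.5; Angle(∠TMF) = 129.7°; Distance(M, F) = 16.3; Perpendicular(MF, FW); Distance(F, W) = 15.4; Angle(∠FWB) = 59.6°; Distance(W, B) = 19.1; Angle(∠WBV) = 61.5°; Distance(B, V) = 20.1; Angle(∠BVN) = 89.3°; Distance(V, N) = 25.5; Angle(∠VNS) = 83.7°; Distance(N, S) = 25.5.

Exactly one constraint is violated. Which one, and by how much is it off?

Distance(N, S) = 25.5 — off by 5.60.

T = (0.00, 0.00) ✓; TM at -62.10° ✓; |TM| = 25.50 ✓; ∠TMF = 129.7° ✓; |MF| = 16.30 ✓; ∠(MF, FW) = 90.00° ✓; |FW| = 15.40 ✓; ∠FWB = 59.60° ✓; |WB| = 19.10 ✓; ∠WBV = 61.50° ✓; |BV| = 20.10 ✓; ∠BVN = 89.30° ✓; |VN| = 25.50 ✓; ∠VNS = 83.70° ✓; |NS| = 31.10 ✗.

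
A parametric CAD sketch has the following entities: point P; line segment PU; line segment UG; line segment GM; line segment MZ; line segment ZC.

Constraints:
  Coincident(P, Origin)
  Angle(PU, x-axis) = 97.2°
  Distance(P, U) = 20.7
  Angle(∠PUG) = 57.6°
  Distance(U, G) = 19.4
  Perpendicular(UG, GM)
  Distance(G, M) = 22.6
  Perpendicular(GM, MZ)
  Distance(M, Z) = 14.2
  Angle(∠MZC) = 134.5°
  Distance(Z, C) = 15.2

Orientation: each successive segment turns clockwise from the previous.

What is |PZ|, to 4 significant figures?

7.807

P is at the origin; PU runs at 97.2° with length 20.7, so U = (-2.594, 20.54). ∠PUG = 57.6° gives UG at -25.20° from the x-axis; with |UG| = 19.4, G = (14.96, 12.28). UG ⟂ GM, so GM runs at -115.2°; with |GM| = 22.6, M = (5.337, -8.172). GM ⟂ MZ, so MZ runs at 154.8°; with |MZ| = 14.2, Z = (-7.512, -2.126). Then |PZ| = |Z − P| = 7.807.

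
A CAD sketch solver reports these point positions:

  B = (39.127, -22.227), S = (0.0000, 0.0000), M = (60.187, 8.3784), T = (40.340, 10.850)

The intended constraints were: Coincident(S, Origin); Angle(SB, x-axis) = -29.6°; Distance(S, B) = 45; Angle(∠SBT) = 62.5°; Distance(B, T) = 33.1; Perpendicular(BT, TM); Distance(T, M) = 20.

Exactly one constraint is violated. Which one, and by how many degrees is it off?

Perpendicular(BT, TM) — off by 5.00°.

S = (0.00, 0.00) ✓; SB at -29.60° ✓; |SB| = 45.00 ✓; ∠SBT = 62.50° ✓; |BT| = 33.10 ✓; ∠(BT, TM) = 95.00° ✗; |TM| = 20.00 ✓.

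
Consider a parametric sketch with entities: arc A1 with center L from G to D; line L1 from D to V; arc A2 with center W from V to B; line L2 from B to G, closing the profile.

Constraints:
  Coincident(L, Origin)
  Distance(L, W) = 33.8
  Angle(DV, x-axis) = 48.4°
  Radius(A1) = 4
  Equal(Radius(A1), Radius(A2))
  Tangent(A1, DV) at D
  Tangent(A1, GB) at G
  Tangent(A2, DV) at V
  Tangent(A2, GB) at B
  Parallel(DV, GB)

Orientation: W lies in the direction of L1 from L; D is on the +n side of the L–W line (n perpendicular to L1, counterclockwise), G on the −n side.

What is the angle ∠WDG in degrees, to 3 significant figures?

83.3°

L is at the origin and W lies 33.8 along u from L, so W = 33.8·u = (22.4, 25.3). Tangency of A1 to both parallel lines with radius 4.0 puts D and G at L ± 4.0·n: D = (-2.99, 2.66), G = (2.99, -2.66). Then cos ∠WDG = DW·DG / (|DW||DG|), giving 83.3°.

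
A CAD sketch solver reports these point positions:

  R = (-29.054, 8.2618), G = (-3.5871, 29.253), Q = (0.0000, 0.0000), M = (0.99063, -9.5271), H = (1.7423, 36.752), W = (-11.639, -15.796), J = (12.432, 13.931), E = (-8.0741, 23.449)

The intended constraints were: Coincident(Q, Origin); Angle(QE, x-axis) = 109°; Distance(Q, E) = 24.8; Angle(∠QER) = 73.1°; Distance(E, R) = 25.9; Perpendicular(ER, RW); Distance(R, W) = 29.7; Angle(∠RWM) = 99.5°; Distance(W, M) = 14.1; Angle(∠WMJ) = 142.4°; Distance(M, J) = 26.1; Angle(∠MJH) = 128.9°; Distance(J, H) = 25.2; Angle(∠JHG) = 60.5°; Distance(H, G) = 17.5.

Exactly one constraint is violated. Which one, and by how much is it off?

Distance(H, G) = 17.5 — off by 8.30.

Q = (0.00, 0.00) ✓; QE at 109.0° ✓; |QE| = 24.80 ✓; ∠QER = 73.10° ✓; |ER| = 25.90 ✓; ∠(ER, RW) = 90.00° ✓; |RW| = 29.70 ✓; ∠RWM = 99.50° ✓; |WM| = 14.10 ✓; ∠WMJ = 142.4° ✓; |MJ| = 26.10 ✓; ∠MJH = 128.9° ✓; |JH| = 25.20 ✓; ∠JHG = 60.50° ✓; |HG| = 9.200 ✗.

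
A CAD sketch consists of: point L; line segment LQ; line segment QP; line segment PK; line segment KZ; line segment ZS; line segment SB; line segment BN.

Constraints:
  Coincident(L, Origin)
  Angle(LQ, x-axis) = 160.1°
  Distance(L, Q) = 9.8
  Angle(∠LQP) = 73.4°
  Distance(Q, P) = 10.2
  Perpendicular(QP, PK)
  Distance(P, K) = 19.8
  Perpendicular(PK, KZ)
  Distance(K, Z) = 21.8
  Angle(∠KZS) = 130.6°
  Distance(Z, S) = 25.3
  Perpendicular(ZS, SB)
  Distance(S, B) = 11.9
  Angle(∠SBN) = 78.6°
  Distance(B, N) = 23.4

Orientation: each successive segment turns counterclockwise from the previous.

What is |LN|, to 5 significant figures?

11.113

L is at the origin; LQ runs at 160.1° with length 9.8, so Q = (-9.2148, 3.3357). ∠LQP = 73.4° gives QP at -93.300° from the x-axis; with |QP| = 10.2, P = (-9.8020, -6.8474). QP is perpendicular to PK, so PK runs at -3.3000°; with |PK| = 19.8, K = (9.9652, -7.9871). The perpendicularity gives KZ at right angles to PK, so KZ runs at 86.700°; with |KZ| = 21.8, Z = (11.220, 13.777). ∠KZS = 130.6° gives ZS at 136.10° from the x-axis; with |ZS| = 25.3, S = (-7.0099, 31.320). ZS ⟂ SB, so SB runs at -133.90°; with |SB| = 11.9, B = (-15.261, 22.745). ∠SBN = 78.6° gives BN at -32.500° from the x-axis; with |BN| = 23.4, N = (4.4740, 10.172). Then |LN| = |N − L| = 11.113.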